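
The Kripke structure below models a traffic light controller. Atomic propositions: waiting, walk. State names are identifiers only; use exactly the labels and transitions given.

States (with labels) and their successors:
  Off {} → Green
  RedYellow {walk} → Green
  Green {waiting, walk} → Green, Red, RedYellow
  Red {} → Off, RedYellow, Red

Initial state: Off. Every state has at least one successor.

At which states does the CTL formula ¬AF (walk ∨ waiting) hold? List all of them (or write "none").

{Red}

States satisfying walk ∨ waiting: {RedYellow, Green}.
States satisfying AF (walk ∨ waiting): {Off, RedYellow, Green}.
States satisfying ¬AF (walk ∨ waiting): {Red}.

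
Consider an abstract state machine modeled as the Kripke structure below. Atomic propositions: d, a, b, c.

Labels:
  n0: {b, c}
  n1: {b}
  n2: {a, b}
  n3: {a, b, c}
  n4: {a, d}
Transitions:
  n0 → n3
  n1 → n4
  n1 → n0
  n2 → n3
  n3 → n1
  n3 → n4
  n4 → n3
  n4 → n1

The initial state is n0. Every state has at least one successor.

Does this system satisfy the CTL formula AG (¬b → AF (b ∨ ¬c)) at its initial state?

States satisfying ¬b → AF (b ∨ ¬c): {n0, n1, n2, n3, n4}.
States satisfying AG (¬b → AF (b ∨ ¬c)): {n0, n1, n2, n3, n4}.
Every state reachable from n0 satisfies ¬b → AF (b ∨ ¬c).
n0 ∈ Sat(AG (¬b → AF (b ∨ ¬c))).

Yes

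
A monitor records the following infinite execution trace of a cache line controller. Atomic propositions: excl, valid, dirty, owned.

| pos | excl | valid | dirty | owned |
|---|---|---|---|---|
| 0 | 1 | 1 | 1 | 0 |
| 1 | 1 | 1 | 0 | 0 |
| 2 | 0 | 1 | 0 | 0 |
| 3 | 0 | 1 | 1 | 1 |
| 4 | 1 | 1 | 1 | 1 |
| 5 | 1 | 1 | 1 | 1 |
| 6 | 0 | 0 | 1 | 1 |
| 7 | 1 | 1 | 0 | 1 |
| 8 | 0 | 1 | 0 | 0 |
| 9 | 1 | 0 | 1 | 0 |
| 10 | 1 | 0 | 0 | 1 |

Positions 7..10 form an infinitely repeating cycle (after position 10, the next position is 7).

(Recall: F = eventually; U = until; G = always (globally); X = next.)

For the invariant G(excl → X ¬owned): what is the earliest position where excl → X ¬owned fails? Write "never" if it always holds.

4

Check excl → X ¬owned at each position in order: 0 ✓, 1 ✓, 2 ✓, 3 ✓.
At position 4 the labels are {dirty, excl, owned, valid} and the next position 5 has {dirty, excl, owned, valid}, so excl → X ¬owned is false there. This is the first violation.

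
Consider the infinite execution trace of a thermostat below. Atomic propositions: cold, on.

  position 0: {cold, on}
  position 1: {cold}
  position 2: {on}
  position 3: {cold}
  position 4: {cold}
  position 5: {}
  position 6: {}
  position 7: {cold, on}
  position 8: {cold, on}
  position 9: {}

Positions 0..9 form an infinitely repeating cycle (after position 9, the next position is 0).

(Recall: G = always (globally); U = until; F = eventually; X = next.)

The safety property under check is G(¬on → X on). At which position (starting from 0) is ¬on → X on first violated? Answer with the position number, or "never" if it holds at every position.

3

Check ¬on → X on at each position in order: 0 ✓, 1 ✓, 2 ✓.
At position 3 the labels are {cold} and the next position 4 has {cold}, so ¬on → X on is false there. This is the first violation.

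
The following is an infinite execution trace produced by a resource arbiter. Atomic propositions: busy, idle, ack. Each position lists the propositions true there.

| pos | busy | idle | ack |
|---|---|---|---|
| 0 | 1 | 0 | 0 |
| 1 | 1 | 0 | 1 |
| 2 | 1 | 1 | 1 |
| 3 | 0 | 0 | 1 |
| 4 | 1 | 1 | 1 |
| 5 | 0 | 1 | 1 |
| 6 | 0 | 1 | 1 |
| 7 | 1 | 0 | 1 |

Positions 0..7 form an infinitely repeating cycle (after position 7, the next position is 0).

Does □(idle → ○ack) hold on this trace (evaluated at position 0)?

idle → ○ack holds at every position 0..7, and those are all positions ever visited, so □(idle → ○ack) holds.
Positions where idle holds: 2, 4, 5, 6.
Check ○ack at each: 2→ok, 4→ok, 5→ok, 6→ok.

Yes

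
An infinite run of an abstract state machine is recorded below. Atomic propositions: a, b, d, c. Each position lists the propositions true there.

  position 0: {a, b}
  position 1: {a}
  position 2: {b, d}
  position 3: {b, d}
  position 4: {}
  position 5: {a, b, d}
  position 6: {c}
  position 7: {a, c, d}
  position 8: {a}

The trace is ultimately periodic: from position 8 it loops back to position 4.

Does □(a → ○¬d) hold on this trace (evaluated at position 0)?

No

a → ○¬d must hold at every position from 0 onward. It fails at position 1, so □(a → ○¬d) is false.
Positions where a holds: 0, 1, 5, 7, 8.
Check ○¬d at each: 0→ok, 1→fails, 5→ok, 7→ok, 8→ok.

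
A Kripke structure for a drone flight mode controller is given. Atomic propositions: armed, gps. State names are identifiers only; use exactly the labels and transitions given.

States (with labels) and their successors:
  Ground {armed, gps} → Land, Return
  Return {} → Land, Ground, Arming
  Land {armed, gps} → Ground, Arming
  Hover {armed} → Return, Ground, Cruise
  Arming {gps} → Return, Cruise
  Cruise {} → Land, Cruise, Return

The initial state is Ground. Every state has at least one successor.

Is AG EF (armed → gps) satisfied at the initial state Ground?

States satisfying EF (armed → gps): {Ground, Return, Land, Hover, Arming, Cruise}.
States satisfying AG EF (armed → gps): {Ground, Return, Land, Hover, Arming, Cruise}.
Every state reachable from Ground satisfies EF (armed → gps).
Ground ∈ Sat(AG EF (armed → gps)).

Yes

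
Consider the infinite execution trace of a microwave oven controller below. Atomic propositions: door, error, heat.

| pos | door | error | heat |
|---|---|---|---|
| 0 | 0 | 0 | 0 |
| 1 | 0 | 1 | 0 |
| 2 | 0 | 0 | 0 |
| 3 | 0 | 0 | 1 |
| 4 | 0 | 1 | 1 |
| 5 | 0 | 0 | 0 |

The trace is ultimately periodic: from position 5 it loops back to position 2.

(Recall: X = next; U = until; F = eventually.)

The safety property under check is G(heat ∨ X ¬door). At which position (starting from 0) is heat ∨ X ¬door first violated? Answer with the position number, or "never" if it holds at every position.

heat ∨ X ¬door holds at every position 0..5, and those are all the positions the trace ever visits, so the invariant G(heat ∨ X ¬door) is never violated.

never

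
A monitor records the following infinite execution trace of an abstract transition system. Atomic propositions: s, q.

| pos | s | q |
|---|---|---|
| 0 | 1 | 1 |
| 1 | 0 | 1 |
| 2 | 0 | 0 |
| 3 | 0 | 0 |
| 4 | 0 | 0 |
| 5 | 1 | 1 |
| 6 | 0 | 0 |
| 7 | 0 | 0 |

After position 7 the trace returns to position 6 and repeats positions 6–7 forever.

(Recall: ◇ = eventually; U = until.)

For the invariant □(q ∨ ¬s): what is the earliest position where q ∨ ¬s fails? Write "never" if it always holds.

q ∨ ¬s holds at every position 0..7, and those are all the positions the trace ever visits, so the invariant □(q ∨ ¬s) is never violated.

never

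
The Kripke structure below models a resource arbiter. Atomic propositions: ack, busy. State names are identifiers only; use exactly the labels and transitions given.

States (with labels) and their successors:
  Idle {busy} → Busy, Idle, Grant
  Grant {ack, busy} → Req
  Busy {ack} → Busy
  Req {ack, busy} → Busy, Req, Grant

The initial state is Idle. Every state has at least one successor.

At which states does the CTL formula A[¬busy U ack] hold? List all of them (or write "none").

{Grant, Busy, Req}

States satisfying ¬busy: {Busy}.
States satisfying ack: {Grant, Busy, Req}.
States satisfying A[¬busy U ack]: {Grant, Busy, Req}.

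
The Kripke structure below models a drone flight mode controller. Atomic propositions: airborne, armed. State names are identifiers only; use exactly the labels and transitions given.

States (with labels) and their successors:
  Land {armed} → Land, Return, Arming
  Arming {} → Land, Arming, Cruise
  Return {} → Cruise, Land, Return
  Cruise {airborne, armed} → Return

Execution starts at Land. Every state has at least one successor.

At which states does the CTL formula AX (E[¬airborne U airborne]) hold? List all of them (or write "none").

{Land, Arming, Return, Cruise}

States satisfying E[¬airborne U airborne]: {Land, Arming, Return, Cruise}.
States satisfying AX (E[¬airborne U airborne]): {Land, Arming, Return, Cruise}.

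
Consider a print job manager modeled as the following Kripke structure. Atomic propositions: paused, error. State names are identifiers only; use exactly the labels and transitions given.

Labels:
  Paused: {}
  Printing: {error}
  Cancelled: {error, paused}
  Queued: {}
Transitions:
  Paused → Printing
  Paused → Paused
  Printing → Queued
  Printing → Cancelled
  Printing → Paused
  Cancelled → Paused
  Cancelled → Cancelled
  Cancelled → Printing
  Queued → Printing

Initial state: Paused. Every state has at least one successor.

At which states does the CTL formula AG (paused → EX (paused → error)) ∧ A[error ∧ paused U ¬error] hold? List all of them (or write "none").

States satisfying paused → EX (paused → error): {Paused, Printing, Cancelled, Queued}.
States satisfying AG (paused → EX (paused → error)): {Paused, Printing, Cancelled, Queued}.
States satisfying error ∧ paused: {Cancelled}.
States satisfying ¬error: {Paused, Queued}.
States satisfying A[error ∧ paused U ¬error]: {Paused, Queued}.
States satisfying AG (paused → EX (paused → error)) ∧ A[error ∧ paused U ¬error]: {Paused, Queued}.

{Paused, Queued}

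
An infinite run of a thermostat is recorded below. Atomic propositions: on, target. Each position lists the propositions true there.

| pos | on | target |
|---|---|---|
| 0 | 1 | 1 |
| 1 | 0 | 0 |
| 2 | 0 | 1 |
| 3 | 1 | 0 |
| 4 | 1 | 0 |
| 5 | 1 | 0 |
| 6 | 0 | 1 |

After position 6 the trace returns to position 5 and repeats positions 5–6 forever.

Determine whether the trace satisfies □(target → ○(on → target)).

No

target → ○(on → target) must hold at every position from 0 onward. It fails at position 2, so □(target → ○(on → target)) is false.
Positions where target holds: 0, 2, 6.
Check ○(on → target) at each: 0→ok, 2→fails, 6→fails.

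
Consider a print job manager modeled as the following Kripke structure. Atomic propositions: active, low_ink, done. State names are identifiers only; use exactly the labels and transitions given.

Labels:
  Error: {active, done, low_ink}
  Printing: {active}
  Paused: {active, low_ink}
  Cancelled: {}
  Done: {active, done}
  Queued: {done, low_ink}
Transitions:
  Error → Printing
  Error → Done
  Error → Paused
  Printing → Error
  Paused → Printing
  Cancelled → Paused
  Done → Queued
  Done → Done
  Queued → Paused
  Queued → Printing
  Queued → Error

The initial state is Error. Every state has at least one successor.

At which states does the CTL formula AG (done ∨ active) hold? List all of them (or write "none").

States satisfying done ∨ active: {Error, Printing, Paused, Done, Queued}.
States satisfying AG (done ∨ active): {Error, Printing, Paused, Done, Queued}.

{Error, Printing, Paused, Done, Queued}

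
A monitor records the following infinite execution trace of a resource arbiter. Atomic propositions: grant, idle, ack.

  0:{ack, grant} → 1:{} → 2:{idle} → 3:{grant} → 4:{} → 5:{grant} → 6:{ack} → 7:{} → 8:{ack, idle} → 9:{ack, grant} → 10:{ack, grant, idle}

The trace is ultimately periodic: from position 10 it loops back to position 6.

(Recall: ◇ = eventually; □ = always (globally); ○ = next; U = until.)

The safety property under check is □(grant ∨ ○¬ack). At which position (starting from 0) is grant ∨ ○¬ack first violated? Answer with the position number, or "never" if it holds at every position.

Check grant ∨ ○¬ack at each position in order: 0 ✓, 1 ✓, 2 ✓, 3 ✓, 4 ✓, 5 ✓, 6 ✓.
At position 7 the labels are {} and the next position 8 has {ack, idle}, so grant ∨ ○¬ack is false there. This is the first violation.

7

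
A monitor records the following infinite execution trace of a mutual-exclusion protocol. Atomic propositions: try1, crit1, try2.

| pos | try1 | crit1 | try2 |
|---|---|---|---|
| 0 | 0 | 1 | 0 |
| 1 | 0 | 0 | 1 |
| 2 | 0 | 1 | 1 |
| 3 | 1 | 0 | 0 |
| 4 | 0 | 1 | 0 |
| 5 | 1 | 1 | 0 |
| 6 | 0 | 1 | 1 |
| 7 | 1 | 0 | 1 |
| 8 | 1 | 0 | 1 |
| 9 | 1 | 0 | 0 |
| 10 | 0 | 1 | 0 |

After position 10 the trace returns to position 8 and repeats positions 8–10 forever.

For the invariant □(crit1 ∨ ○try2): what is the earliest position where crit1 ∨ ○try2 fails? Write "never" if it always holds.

Check crit1 ∨ ○try2 at each position in order: 0 ✓, 1 ✓, 2 ✓.
At position 3 the labels are {try1} and the next position 4 has {crit1}, so crit1 ∨ ○try2 is false there. This is the first violation.

3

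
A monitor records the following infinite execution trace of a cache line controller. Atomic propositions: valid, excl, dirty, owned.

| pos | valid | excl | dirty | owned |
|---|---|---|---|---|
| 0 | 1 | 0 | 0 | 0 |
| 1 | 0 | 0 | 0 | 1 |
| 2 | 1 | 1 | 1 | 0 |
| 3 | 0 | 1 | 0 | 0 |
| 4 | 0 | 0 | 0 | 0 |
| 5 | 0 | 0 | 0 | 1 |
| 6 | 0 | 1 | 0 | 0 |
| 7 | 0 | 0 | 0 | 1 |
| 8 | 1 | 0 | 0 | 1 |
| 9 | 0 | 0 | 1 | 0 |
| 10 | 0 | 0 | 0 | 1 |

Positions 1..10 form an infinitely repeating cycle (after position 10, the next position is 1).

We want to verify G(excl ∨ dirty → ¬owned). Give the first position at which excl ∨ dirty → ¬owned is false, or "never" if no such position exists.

never

excl ∨ dirty → ¬owned holds at every position 0..10, and those are all the positions the trace ever visits, so the invariant G(excl ∨ dirty → ¬owned) is never violated.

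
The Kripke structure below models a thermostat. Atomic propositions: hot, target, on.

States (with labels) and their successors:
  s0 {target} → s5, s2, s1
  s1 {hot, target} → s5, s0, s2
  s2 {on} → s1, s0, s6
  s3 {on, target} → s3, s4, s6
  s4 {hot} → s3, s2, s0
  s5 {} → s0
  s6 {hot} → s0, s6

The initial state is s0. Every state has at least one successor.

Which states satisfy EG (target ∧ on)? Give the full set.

States satisfying target ∧ on: {s3}.
States satisfying EG (target ∧ on): {s3}.

{s3}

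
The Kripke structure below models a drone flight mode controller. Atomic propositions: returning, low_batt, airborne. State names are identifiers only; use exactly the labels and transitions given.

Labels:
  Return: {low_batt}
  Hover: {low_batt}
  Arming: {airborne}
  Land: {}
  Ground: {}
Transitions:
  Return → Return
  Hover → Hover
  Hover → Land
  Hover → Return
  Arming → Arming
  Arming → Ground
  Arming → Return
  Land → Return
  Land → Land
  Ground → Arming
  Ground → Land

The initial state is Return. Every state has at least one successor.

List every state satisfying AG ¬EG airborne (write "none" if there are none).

{Return, Hover, Land}

States satisfying ¬EG airborne: {Return, Hover, Land, Ground}.
States satisfying AG ¬EG airborne: {Return, Hover, Land}.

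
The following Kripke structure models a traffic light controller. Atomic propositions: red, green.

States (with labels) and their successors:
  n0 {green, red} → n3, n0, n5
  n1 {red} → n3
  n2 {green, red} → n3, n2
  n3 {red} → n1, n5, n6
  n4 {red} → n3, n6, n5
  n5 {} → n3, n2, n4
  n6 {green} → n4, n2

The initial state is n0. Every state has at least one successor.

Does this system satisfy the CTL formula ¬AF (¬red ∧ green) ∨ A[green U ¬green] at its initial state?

Holds

States satisfying ¬red ∧ green: {n6}.
States satisfying AF (¬red ∧ green): {n6}.
States satisfying ¬AF (¬red ∧ green): {n0, n1, n2, n3, n4, n5}.
States satisfying green: {n0, n2, n6}.
States satisfying ¬green: {n1, n3, n4, n5}.
States satisfying A[green U ¬green]: {n1, n3, n4, n5}.
States satisfying ¬AF (¬red ∧ green) ∨ A[green U ¬green]: {n0, n1, n2, n3, n4, n5}.
n0 ∈ Sat(¬AF (¬red ∧ green) ∨ A[green U ¬green]).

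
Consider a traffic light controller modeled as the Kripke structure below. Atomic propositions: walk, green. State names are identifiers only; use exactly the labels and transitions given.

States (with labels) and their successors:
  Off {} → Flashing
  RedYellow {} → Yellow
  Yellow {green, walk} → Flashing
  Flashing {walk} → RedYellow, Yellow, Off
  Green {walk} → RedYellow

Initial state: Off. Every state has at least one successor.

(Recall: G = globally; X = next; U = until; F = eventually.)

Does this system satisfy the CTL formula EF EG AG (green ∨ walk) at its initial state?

States satisfying EG AG (green ∨ walk): ∅.
States satisfying EF EG AG (green ∨ walk): ∅.
No suitable path/successor from Off witnesses the formula.
Off ∉ Sat(EF EG AG (green ∨ walk)).

No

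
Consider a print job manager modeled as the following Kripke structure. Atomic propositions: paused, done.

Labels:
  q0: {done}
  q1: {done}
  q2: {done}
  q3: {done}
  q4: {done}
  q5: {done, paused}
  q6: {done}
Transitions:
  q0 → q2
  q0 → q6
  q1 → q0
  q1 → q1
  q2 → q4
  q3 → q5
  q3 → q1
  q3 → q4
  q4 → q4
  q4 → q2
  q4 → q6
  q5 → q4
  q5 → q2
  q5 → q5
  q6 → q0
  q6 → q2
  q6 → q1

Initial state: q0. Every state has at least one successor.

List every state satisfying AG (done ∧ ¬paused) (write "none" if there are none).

States satisfying done ∧ ¬paused: {q0, q1, q2, q3, q4, q6}.
States satisfying AG (done ∧ ¬paused): {q0, q1, q2, q4, q6}.

{q0, q1, q2, q4, q6}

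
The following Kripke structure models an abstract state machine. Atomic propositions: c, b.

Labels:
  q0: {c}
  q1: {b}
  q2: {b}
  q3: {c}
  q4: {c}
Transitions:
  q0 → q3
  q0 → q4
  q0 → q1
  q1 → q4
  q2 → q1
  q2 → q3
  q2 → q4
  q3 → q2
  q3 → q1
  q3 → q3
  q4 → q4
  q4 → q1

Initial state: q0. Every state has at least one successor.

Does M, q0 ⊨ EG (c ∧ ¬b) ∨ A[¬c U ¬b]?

Yes

States satisfying c ∧ ¬b: {q0, q3, q4}.
States satisfying EG (c ∧ ¬b): {q0, q3, q4}.
States satisfying ¬c: {q1, q2}.
States satisfying ¬b: {q0, q3, q4}.
States satisfying A[¬c U ¬b]: {q0, q1, q2, q3, q4}.
States satisfying EG (c ∧ ¬b) ∨ A[¬c U ¬b]: {q0, q1, q2, q3, q4}.
q0 ∈ Sat(EG (c ∧ ¬b) ∨ A[¬c U ¬b]).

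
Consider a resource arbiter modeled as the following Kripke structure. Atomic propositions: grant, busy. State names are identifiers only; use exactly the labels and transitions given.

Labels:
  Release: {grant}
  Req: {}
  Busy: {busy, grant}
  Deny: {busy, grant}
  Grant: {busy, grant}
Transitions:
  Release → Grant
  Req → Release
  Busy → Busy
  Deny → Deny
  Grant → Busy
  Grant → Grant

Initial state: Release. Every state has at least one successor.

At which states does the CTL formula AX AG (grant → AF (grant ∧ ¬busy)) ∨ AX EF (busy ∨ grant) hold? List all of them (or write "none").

States satisfying AG (grant → AF (grant ∧ ¬busy)): ∅.
States satisfying AX AG (grant → AF (grant ∧ ¬busy)): ∅.
States satisfying EF (busy ∨ grant): {Release, Req, Busy, Deny, Grant}.
States satisfying AX EF (busy ∨ grant): {Release, Req, Busy, Deny, Grant}.
States satisfying AX AG (grant → AF (grant ∧ ¬busy)) ∨ AX EF (busy ∨ grant): {Release, Req, Busy, Deny, Grant}.

{Release, Req, Busy, Deny, Grant}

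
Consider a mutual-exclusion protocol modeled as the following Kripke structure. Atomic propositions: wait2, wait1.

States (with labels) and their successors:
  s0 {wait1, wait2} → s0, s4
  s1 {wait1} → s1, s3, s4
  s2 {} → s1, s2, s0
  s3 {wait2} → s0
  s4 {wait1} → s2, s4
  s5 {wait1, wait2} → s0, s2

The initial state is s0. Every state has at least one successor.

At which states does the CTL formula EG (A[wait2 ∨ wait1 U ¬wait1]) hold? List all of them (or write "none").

States satisfying A[wait2 ∨ wait1 U ¬wait1]: {s2, s3}.
States satisfying EG (A[wait2 ∨ wait1 U ¬wait1]): {s2}.

{s2}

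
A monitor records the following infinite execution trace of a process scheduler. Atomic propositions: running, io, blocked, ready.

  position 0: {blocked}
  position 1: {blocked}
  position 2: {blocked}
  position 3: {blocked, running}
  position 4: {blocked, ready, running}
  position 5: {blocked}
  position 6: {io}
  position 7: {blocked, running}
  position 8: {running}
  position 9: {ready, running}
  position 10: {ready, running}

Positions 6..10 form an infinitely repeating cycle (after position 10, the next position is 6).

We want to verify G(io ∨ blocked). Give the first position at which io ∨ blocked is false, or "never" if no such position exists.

Check io ∨ blocked at each position in order: 0 ✓, 1 ✓, 2 ✓, 3 ✓, 4 ✓, 5 ✓, 6 ✓, 7 ✓.
At position 8 the labels are {running}, so io ∨ blocked is false there. This is the first violation.

8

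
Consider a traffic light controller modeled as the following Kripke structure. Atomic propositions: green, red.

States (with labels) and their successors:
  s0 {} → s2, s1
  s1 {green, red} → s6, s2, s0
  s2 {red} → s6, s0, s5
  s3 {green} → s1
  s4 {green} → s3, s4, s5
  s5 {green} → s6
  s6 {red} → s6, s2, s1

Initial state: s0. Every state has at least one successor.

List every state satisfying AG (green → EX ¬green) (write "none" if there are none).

{s0, s1, s2, s5, s6}

States satisfying green → EX ¬green: {s0, s1, s2, s5, s6}.
States satisfying AG (green → EX ¬green): {s0, s1, s2, s5, s6}.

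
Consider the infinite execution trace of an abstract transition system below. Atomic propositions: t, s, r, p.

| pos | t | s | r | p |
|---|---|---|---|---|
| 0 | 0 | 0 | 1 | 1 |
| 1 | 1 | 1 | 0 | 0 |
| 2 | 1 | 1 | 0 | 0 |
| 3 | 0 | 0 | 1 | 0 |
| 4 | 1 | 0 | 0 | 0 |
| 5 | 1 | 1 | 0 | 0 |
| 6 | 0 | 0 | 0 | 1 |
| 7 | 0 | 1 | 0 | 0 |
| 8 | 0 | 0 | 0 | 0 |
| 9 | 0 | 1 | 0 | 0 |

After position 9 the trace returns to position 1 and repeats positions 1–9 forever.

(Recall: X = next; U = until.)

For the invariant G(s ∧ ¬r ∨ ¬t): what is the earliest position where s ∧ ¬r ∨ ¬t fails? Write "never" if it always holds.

4

Check s ∧ ¬r ∨ ¬t at each position in order: 0 ✓, 1 ✓, 2 ✓, 3 ✓.
At position 4 the labels are {t}, so s ∧ ¬r ∨ ¬t is false there. This is the first violation.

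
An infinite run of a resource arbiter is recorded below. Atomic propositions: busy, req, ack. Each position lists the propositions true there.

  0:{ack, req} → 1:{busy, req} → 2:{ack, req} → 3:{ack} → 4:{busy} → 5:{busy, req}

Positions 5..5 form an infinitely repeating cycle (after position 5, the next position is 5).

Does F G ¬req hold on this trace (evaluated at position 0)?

G ¬req is false at every position 0..5, so it never becomes true and F G ¬req fails.

No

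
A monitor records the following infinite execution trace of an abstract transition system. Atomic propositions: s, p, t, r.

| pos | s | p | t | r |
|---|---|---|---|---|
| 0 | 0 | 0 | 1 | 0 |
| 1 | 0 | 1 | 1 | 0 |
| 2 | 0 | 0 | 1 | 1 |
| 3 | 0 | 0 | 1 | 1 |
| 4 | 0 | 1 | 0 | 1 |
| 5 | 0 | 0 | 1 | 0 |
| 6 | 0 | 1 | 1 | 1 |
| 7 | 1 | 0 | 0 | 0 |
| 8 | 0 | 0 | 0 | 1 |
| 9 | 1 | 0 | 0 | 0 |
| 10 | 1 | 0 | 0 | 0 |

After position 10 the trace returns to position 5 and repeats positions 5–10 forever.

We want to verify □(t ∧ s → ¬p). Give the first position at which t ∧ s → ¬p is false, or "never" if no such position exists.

never

t ∧ s → ¬p holds at every position 0..10, and those are all the positions the trace ever visits, so the invariant □(t ∧ s → ¬p) is never violated.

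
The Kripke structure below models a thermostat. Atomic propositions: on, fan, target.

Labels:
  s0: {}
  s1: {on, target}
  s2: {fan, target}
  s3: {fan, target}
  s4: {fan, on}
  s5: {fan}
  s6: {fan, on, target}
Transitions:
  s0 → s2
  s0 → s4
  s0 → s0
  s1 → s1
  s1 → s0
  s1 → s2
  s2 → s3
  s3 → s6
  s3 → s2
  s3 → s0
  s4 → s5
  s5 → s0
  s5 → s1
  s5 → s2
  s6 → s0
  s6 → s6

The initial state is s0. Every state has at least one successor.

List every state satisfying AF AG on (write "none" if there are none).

none

States satisfying AG on: ∅.
States satisfying AF AG on: ∅.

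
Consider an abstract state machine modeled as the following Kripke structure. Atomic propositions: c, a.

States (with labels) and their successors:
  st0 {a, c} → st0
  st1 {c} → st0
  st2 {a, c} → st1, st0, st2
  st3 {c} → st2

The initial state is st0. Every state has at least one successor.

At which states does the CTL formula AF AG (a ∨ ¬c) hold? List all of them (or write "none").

{st0, st1}

States satisfying AG (a ∨ ¬c): {st0}.
States satisfying AF AG (a ∨ ¬c): {st0, st1}.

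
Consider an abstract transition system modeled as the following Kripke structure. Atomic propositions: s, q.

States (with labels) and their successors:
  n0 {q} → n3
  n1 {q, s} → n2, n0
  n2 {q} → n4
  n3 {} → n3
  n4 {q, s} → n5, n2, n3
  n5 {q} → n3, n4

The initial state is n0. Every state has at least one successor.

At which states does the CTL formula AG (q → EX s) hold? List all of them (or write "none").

{n3}

States satisfying q → EX s: {n2, n3, n5}.
States satisfying AG (q → EX s): {n3}.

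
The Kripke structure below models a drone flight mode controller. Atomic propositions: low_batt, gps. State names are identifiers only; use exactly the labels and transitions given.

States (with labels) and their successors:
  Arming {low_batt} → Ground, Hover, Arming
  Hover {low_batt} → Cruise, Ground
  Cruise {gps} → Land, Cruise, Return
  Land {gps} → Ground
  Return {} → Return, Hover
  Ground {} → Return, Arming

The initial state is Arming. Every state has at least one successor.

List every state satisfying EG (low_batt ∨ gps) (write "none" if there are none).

States satisfying low_batt ∨ gps: {Arming, Hover, Cruise, Land}.
States satisfying EG (low_batt ∨ gps): {Arming, Hover, Cruise}.

{Arming, Hover, Cruise}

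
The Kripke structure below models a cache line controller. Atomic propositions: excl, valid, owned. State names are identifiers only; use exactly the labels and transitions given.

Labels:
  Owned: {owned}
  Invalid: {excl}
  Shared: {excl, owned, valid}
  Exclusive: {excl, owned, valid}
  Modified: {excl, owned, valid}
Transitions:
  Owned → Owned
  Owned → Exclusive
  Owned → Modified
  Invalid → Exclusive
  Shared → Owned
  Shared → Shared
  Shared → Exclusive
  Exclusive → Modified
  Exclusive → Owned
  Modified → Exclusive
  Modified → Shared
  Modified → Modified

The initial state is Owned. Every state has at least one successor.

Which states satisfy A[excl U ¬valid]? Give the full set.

{Owned, Invalid}

States satisfying excl: {Invalid, Shared, Exclusive, Modified}.
States satisfying ¬valid: {Owned, Invalid}.
States satisfying A[excl U ¬valid]: {Owned, Invalid}.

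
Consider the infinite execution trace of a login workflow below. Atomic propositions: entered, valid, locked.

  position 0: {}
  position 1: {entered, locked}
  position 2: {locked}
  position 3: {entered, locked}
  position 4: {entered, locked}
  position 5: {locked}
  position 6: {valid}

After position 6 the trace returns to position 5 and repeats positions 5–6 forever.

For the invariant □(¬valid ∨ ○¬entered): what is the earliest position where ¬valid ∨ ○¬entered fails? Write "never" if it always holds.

never

¬valid ∨ ○¬entered holds at every position 0..6, and those are all the positions the trace ever visits, so the invariant □(¬valid ∨ ○¬entered) is never violated.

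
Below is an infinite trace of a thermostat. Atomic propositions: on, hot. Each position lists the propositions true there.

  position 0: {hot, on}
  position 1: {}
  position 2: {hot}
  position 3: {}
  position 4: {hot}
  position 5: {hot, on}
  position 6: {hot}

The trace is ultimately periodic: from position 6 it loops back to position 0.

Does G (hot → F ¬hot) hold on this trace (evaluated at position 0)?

Satisfied

hot → F ¬hot holds at every position 0..6, and those are all positions ever visited, so G (hot → F ¬hot) holds.
Positions where hot holds: 0, 2, 4, 5, 6.
Check F ¬hot at each: 0→ok, 2→ok, 4→ok, 5→ok, 6→ok.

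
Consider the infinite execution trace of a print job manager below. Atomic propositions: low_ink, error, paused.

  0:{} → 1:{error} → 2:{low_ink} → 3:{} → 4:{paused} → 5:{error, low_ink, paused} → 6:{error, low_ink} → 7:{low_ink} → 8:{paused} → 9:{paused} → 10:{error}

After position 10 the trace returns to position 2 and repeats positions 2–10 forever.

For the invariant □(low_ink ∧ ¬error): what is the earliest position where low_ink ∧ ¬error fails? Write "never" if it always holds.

0

At position 0 the labels are {}, so low_ink ∧ ¬error is false there. This is the first violation.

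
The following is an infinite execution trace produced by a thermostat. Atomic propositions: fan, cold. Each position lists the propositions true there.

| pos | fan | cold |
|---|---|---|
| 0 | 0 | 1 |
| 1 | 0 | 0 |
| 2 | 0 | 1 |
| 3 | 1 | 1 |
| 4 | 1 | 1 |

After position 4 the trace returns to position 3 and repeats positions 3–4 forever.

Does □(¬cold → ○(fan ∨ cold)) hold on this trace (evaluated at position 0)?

Yes

¬cold → ○(fan ∨ cold) holds at every position 0..4, and those are all positions ever visited, so □(¬cold → ○(fan ∨ cold)) holds.
Positions where ¬cold holds: 1.
Check ○(fan ∨ cold) at each: 1→ok.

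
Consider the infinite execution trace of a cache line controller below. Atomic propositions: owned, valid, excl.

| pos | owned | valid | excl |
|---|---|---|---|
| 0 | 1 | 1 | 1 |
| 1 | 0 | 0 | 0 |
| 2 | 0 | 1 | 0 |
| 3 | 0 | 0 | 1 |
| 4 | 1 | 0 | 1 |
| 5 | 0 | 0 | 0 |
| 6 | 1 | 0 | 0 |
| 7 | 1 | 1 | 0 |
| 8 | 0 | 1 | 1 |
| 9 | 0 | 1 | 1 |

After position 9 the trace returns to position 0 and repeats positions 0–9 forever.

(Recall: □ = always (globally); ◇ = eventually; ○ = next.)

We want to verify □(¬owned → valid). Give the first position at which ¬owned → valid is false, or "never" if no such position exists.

Check ¬owned → valid at each position in order: 0 ✓.
At position 1 the labels are {}, so ¬owned → valid is false there. This is the first violation.

1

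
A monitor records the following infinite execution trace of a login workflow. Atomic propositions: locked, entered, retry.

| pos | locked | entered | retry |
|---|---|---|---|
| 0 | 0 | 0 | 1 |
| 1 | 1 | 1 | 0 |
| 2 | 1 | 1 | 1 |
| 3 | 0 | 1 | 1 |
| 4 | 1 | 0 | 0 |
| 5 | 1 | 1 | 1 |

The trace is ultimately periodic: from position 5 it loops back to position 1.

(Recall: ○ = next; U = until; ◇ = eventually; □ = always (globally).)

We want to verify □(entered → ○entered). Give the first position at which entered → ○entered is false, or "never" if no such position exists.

3

Check entered → ○entered at each position in order: 0 ✓, 1 ✓, 2 ✓.
At position 3 the labels are {entered, retry} and the next position 4 has {locked}, so entered → ○entered is false there. This is the first violation.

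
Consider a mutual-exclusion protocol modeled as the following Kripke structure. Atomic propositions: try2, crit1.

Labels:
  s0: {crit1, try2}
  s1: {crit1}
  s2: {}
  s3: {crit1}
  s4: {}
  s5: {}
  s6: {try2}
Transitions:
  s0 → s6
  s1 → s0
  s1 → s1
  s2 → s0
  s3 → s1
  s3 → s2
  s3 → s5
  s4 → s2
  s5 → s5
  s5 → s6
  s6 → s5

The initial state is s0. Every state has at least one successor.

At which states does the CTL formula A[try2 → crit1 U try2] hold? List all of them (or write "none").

{s0, s2, s4, s6}

States satisfying try2 → crit1: {s0, s1, s2, s3, s4, s5}.
States satisfying try2: {s0, s6}.
States satisfying A[try2 → crit1 U try2]: {s0, s2, s4, s6}.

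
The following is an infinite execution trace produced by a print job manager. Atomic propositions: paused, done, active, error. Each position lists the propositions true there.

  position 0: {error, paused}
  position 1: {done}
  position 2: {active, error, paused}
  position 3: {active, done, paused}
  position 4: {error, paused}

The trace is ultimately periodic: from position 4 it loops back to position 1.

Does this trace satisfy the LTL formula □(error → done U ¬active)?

No

error → done U ¬active must hold at every position from 0 onward. It fails at position 2, so □(error → done U ¬active) is false.
Positions where error holds: 0, 2, 4.
Check done U ¬active at each: 0→ok, 2→fails, 4→ok.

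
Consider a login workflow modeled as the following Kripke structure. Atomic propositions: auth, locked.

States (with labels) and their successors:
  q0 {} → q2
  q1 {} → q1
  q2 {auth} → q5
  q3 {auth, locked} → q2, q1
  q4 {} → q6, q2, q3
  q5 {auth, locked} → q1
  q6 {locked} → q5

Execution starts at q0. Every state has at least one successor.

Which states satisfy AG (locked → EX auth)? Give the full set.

{q1}

States satisfying locked → EX auth: {q0, q1, q2, q3, q4, q6}.
States satisfying AG (locked → EX auth): {q1}.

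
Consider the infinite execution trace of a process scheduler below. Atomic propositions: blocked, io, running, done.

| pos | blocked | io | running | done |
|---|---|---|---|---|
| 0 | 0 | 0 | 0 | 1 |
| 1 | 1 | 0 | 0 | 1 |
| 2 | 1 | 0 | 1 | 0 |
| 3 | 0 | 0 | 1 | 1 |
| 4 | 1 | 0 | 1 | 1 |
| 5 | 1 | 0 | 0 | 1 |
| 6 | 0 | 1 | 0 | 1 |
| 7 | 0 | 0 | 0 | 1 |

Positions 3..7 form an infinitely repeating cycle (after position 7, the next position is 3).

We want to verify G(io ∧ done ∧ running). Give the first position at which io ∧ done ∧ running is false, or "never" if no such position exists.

At position 0 the labels are {done}, so io ∧ done ∧ running is false there. This is the first violation.

0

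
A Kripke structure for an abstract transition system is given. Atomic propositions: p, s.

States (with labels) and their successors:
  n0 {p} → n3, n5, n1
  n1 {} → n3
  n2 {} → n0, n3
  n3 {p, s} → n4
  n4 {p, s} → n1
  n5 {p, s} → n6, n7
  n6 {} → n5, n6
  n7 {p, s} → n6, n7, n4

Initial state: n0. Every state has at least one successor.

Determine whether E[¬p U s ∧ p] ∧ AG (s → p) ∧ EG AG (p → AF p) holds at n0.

Does not hold

States satisfying ¬p: {n1, n2, n6}.
States satisfying s ∧ p: {n3, n4, n5, n7}.
States satisfying E[¬p U s ∧ p]: {n1, n2, n3, n4, n5, n6, n7}.
States satisfying s → p: {n0, n1, n2, n3, n4, n5, n6, n7}.
States satisfying AG (s → p): {n0, n1, n2, n3, n4, n5, n6, n7}.
States satisfying AG (p → AF p): {n0, n1, n2, n3, n4, n5, n6, n7}.
States satisfying EG AG (p → AF p): {n0, n1, n2, n3, n4, n5, n6, n7}.
States satisfying AG (s → p) ∧ EG AG (p → AF p): {n0, n1, n2, n3, n4, n5, n6, n7}.
States satisfying E[¬p U s ∧ p] ∧ AG (s → p) ∧ EG AG (p → AF p): {n1, n2, n3, n4, n5, n6, n7}.
n0 ∉ Sat(E[¬p U s ∧ p] ∧ AG (s → p) ∧ EG AG (p → AF p)).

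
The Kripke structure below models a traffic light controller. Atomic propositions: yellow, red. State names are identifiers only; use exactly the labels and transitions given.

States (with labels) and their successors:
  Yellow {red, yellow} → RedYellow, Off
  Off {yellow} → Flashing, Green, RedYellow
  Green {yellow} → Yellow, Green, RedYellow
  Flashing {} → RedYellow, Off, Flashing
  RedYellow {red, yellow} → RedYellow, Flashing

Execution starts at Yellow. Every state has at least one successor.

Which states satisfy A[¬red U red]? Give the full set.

{Yellow, RedYellow}

States satisfying ¬red: {Off, Green, Flashing}.
States satisfying red: {Yellow, RedYellow}.
States satisfying A[¬red U red]: {Yellow, RedYellow}.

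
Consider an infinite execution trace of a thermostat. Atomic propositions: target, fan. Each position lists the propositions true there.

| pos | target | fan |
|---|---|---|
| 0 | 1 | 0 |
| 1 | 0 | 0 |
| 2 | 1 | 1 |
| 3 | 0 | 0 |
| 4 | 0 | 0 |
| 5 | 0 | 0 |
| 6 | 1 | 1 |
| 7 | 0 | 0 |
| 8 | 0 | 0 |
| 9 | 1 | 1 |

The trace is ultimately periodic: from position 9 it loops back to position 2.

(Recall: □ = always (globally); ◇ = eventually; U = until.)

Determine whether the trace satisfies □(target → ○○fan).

target → ○○fan must hold at every position from 0 onward. It fails at position 2, so □(target → ○○fan) is false.
Positions where target holds: 0, 2, 6, 9.
Check ○○fan at each: 0→ok, 2→fails, 6→fails, 9→fails.

Violated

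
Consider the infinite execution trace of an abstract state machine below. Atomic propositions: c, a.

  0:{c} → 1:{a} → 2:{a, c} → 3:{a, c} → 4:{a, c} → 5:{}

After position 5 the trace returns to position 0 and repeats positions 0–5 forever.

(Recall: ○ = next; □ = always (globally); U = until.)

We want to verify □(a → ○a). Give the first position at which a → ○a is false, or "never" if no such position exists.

Check a → ○a at each position in order: 0 ✓, 1 ✓, 2 ✓, 3 ✓.
At position 4 the labels are {a, c} and the next position 5 has {}, so a → ○a is false there. This is the first violation.

4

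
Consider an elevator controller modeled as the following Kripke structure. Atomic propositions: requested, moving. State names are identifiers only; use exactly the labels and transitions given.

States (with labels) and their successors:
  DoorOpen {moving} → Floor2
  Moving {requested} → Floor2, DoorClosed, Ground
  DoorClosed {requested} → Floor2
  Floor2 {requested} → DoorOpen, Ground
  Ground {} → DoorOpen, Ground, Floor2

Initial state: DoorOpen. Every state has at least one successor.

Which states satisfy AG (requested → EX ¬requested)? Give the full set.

{DoorOpen, Floor2, Ground}

States satisfying requested → EX ¬requested: {DoorOpen, Moving, Floor2, Ground}.
States satisfying AG (requested → EX ¬requested): {DoorOpen, Floor2, Ground}.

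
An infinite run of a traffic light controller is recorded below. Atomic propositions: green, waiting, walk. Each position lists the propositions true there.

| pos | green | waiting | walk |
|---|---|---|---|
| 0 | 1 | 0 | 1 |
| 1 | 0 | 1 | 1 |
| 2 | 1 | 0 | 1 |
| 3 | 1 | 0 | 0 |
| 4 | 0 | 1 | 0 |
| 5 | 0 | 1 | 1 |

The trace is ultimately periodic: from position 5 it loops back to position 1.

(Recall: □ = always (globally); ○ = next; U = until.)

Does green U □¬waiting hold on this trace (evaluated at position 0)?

Walking from position 0: at position 1, □¬waiting has not yet held and green fails, so green U □¬waiting is false.

Does not hold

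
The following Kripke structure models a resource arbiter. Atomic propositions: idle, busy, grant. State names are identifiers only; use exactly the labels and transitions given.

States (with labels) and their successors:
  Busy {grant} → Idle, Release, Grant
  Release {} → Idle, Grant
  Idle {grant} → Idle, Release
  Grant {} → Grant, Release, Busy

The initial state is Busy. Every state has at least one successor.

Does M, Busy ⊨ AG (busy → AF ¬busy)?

Satisfied

States satisfying busy → AF ¬busy: {Busy, Release, Idle, Grant}.
States satisfying AG (busy → AF ¬busy): {Busy, Release, Idle, Grant}.
Every state reachable from Busy satisfies busy → AF ¬busy.
Busy ∈ Sat(AG (busy → AF ¬busy)).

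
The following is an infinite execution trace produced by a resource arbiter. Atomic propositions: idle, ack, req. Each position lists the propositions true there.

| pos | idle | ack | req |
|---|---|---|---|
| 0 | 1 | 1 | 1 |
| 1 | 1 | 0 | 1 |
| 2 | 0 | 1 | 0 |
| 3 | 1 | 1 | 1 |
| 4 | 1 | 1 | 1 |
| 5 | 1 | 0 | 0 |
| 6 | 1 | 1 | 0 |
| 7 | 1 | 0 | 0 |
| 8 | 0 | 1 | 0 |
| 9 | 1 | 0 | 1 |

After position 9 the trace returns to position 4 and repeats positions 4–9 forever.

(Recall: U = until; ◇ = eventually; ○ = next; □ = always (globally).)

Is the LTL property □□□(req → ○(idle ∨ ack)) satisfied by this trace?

Yes

□□(req → ○(idle ∨ ack)) holds at every position 0..9, and those are all positions ever visited, so □□□(req → ○(idle ∨ ack)) holds.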